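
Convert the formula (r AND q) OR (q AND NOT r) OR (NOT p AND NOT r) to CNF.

(r AND q) OR (q AND NOT r) OR (NOT p AND NOT r)
≡ (r OR q OR NOT p) AND (r OR q OR NOT r) AND (r OR NOT r OR NOT p) AND (r OR NOT r OR NOT r) AND (q OR q OR NOT p) AND (q OR q OR NOT r) AND (q OR NOT r OR NOT p) AND (q OR NOT r OR NOT r)
≡ (q OR NOT p) AND (q OR NOT r)

(q OR NOT p) AND (q OR NOT r)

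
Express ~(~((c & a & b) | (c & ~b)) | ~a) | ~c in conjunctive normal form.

~(~((c & a & b) | (c & ~b)) | ~a) | ~c
≡ (~~((c & a & b) | (c & ~b)) & ~~a) | ~c   [De Morgan]
≡ (((c & a & b) | (c & ~b)) & ~~a) | ~c   [double negation]
≡ (((c & a & b) | (c & ~b)) & a) | ~c   [double negation]
≡ (c | c | ~c) & (c | ~b | ~c) & (a | c | ~c) & (a | ~b | ~c) & (b | c | ~c) & (b | ~b | ~c) & (a | ~c)   [distribute | over &]
≡ a | ~c   [simplify]

a | ~c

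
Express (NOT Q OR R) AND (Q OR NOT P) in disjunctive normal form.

(NOT Q AND NOT P) OR (R AND Q) OR (R AND NOT P)

(NOT Q OR R) AND (Q OR NOT P)
≡ (NOT Q AND Q) OR (NOT Q AND NOT P) OR (R AND Q) OR (R AND NOT P)   (distribute AND over OR)
≡ (NOT Q AND NOT P) OR (R AND Q) OR (R AND NOT P)   (simplify)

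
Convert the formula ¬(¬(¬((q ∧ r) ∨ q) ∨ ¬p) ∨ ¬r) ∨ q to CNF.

¬(¬(¬((q ∧ r) ∨ q) ∨ ¬p) ∨ ¬r) ∨ q
= (¬¬(¬((q ∧ r) ∨ q) ∨ ¬p) ∧ ¬¬r) ∨ q   [De Morgan]
= ((¬((q ∧ r) ∨ q) ∨ ¬p) ∧ ¬¬r) ∨ q   [double negation]
= (((¬(q ∧ r) ∧ ¬q) ∨ ¬p) ∧ ¬¬r) ∨ q   [De Morgan]
= ((((¬q ∨ ¬r) ∧ ¬q) ∨ ¬p) ∧ ¬¬r) ∨ q   [De Morgan]
= ((((¬q ∨ ¬r) ∧ ¬q) ∨ ¬p) ∧ r) ∨ q   [double negation]
= (¬q ∨ ¬r ∨ ¬p ∨ q) ∧ (¬q ∨ ¬p ∨ q) ∧ (r ∨ q)   [distribute ∨ over ∧]
= r ∨ q   [simplify]

r ∨ q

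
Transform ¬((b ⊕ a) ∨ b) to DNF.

¬((b ⊕ a) ∨ b)
= ¬((b ∧ ¬a) ∨ (¬b ∧ a) ∨ b)   [expand ⊕]
= ¬(b ∧ ¬a) ∧ ¬(¬b ∧ a) ∧ ¬b   [De Morgan]
= (¬b ∨ ¬¬a) ∧ ¬(¬b ∧ a) ∧ ¬b   [De Morgan]
= (¬b ∨ a) ∧ ¬(¬b ∧ a) ∧ ¬b   [double negation]
= (¬b ∨ a) ∧ (¬¬b ∨ ¬a) ∧ ¬b   [De Morgan]
= (¬b ∨ a) ∧ (b ∨ ¬a) ∧ ¬b   [double negation]
= (¬b ∧ b ∧ ¬b) ∨ (¬b ∧ ¬a ∧ ¬b) ∨ (a ∧ b ∧ ¬b) ∨ (a ∧ ¬a ∧ ¬b)   [distribute ∧ over ∨]
= ¬b ∧ ¬a   [simplify]

¬b ∧ ¬a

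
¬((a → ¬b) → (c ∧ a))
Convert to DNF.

¬((a → ¬b) → (c ∧ a))
≡ ¬(¬(a → ¬b) ∨ (c ∧ a))
≡ ¬(¬(¬a ∨ ¬b) ∨ (c ∧ a))
≡ ¬¬(¬a ∨ ¬b) ∧ ¬(c ∧ a)
≡ (¬a ∨ ¬b) ∧ ¬(c ∧ a)
≡ (¬a ∨ ¬b) ∧ (¬c ∨ ¬a)
≡ (¬a ∧ ¬c) ∨ (¬a ∧ ¬a) ∨ (¬b ∧ ¬c) ∨ (¬b ∧ ¬a)
≡ ¬a ∨ (¬b ∧ ¬c)

¬a ∨ (¬b ∧ ¬c)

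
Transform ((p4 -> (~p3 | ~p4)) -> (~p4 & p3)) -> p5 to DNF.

((p4 -> (~p3 | ~p4)) -> (~p4 & p3)) -> p5
≡ ~((p4 -> (~p3 | ~p4)) -> (~p4 & p3)) | p5   (eliminate ->)
≡ ~(~(p4 -> (~p3 | ~p4)) | (~p4 & p3)) | p5   (eliminate ->)
≡ ~(~(~p4 | ~p3 | ~p4) | (~p4 & p3)) | p5   (eliminate ->)
≡ (~~(~p4 | ~p3 | ~p4) & ~(~p4 & p3)) | p5   (De Morgan)
≡ ((~p4 | ~p3 | ~p4) & ~(~p4 & p3)) | p5   (double negation)
≡ ((~p4 | ~p3 | ~p4) & (~~p4 | ~p3)) | p5   (De Morgan)
≡ ((~p4 | ~p3 | ~p4) & (p4 | ~p3)) | p5   (double negation)
≡ (~p4 & p4) | (~p4 & ~p3) | (~p3 & p4) | (~p3 & ~p3) | (~p4 & p4) | (~p4 & ~p3) | p5   (distribute & over |)
≡ ~p3 | p5   (simplify)

~p3 | p5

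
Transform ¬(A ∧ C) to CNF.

¬A ∨ ¬C

¬(A ∧ C)
⇔ ¬A ∨ ¬C   (De Morgan)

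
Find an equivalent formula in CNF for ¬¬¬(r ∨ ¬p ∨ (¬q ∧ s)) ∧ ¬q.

¬r ∧ p ∧ (q ∨ ¬s) ∧ ¬q

¬¬¬(r ∨ ¬p ∨ (¬q ∧ s)) ∧ ¬q
≡ ¬(r ∨ ¬p ∨ (¬q ∧ s)) ∧ ¬q   [double negation]
≡ ¬r ∧ ¬¬p ∧ ¬(¬q ∧ s) ∧ ¬q   [De Morgan]
≡ ¬r ∧ p ∧ ¬(¬q ∧ s) ∧ ¬q   [double negation]
≡ ¬r ∧ p ∧ (¬¬q ∨ ¬s) ∧ ¬q   [De Morgan]
≡ ¬r ∧ p ∧ (q ∨ ¬s) ∧ ¬q   [double negation]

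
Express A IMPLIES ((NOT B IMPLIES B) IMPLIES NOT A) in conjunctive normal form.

A IMPLIES ((NOT B IMPLIES B) IMPLIES NOT A)
≡ NOT A OR ((NOT B IMPLIES B) IMPLIES NOT A)   [eliminate IMPLIES]
≡ NOT A OR NOT (NOT B IMPLIES B) OR NOT A   [eliminate IMPLIES]
≡ NOT A OR NOT (NOT NOT B OR B) OR NOT A   [eliminate IMPLIES]
≡ NOT A OR (NOT NOT NOT B AND NOT B) OR NOT A   [De Morgan]
≡ NOT A OR (NOT B AND NOT B) OR NOT A   [double negation]
≡ (NOT A OR NOT B OR NOT A) AND (NOT A OR NOT B OR NOT A)   [distribute OR over AND]
≡ NOT A OR NOT B   [simplify]

NOT A OR NOT B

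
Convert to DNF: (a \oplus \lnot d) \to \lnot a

(a \oplus \lnot d) \to \lnot a
≡ \lnot (a \oplus \lnot d) \lor \lnot a
≡ \lnot ((a \land \lnot \lnot d) \lor (\lnot a \land \lnot d)) \lor \lnot a
≡ (\lnot (a \land \lnot \lnot d) \land \lnot (\lnot a \land \lnot d)) \lor \lnot a
≡ ((\lnot a \lor \lnot \lnot \lnot d) \land \lnot (\lnot a \land \lnot d)) \lor \lnot a
≡ ((\lnot a \lor \lnot d) \land \lnot (\lnot a \land \lnot d)) \lor \lnot a
≡ ((\lnot a \lor \lnot d) \land (\lnot \lnot a \lor \lnot \lnot d)) \lor \lnot a
≡ ((\lnot a \lor \lnot d) \land (a \lor \lnot \lnot d)) \lor \lnot a
≡ ((\lnot a \lor \lnot d) \land (a \lor d)) \lor \lnot a
≡ (\lnot a \land a) \lor (\lnot a \land d) \lor (\lnot d \land a) \lor (\lnot d \land d) \lor \lnot a
≡ (\lnot d \land a) \lor \lnot a

(\lnot d \land a) \lor \lnot a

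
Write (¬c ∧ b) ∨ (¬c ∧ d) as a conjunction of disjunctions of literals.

¬c ∧ (b ∨ d)

(¬c ∧ b) ∨ (¬c ∧ d)
⇔ (¬c ∨ ¬c) ∧ (¬c ∨ d) ∧ (b ∨ ¬c) ∧ (b ∨ d)   (distribute ∨ over ∧)
⇔ ¬c ∧ (b ∨ d)   (simplify)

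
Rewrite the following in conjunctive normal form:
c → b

¬c ∨ b

c → b
⇔ ¬c ∨ b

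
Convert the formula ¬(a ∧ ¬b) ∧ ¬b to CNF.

¬(a ∧ ¬b) ∧ ¬b
≡ (¬a ∨ ¬¬b) ∧ ¬b   (De Morgan)
≡ (¬a ∨ b) ∧ ¬b   (double negation)

(¬a ∨ b) ∧ ¬b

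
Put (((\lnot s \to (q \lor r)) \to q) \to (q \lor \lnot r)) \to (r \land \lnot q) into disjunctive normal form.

r \land \lnot q

(((\lnot s \to (q \lor r)) \to q) \to (q \lor \lnot r)) \to (r \land \lnot q)
= \lnot (((\lnot s \to (q \lor r)) \to q) \to (q \lor \lnot r)) \lor (r \land \lnot q)   — eliminate \to
= \lnot (\lnot ((\lnot s \to (q \lor r)) \to q) \lor q \lor \lnot r) \lor (r \land \lnot q)   — eliminate \to
= \lnot (\lnot (\lnot (\lnot s \to (q \lor r)) \lor q) \lor q \lor \lnot r) \lor (r \land \lnot q)   — eliminate \to
= \lnot (\lnot (\lnot (\lnot \lnot s \lor q \lor r) \lor q) \lor q \lor \lnot r) \lor (r \land \lnot q)   — eliminate \to
= (\lnot \lnot (\lnot (\lnot \lnot s \lor q \lor r) \lor q) \land \lnot q \land \lnot \lnot r) \lor (r \land \lnot q)   — De Morgan
= ((\lnot (\lnot \lnot s \lor q \lor r) \lor q) \land \lnot q \land \lnot \lnot r) \lor (r \land \lnot q)   — double negation
= (((\lnot \lnot \lnot s \land \lnot q \land \lnot r) \lor q) \land \lnot q \land \lnot \lnot r) \lor (r \land \lnot q)   — De Morgan
= (((\lnot s \land \lnot q \land \lnot r) \lor q) \land \lnot q \land \lnot \lnot r) \lor (r \land \lnot q)   — double negation
= (((\lnot s \land \lnot q \land \lnot r) \lor q) \land \lnot q \land r) \lor (r \land \lnot q)   — double negation
= (\lnot s \land \lnot q \land \lnot r \land \lnot q \land r) \lor (q \land \lnot q \land r) \lor (r \land \lnot q)   — distribute \land over \lor
= r \land \lnot q   — simplify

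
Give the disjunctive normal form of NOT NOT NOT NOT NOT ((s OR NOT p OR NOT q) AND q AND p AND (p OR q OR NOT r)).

(NOT s AND p AND q) OR NOT q OR NOT p

NOT NOT NOT NOT NOT ((s OR NOT p OR NOT q) AND q AND p AND (p OR q OR NOT r))
⇔ NOT NOT NOT ((s OR NOT p OR NOT q) AND q AND p AND (p OR q OR NOT r))   (double negation)
⇔ NOT ((s OR NOT p OR NOT q) AND q AND p AND (p OR q OR NOT r))   (double negation)
⇔ NOT (s OR NOT p OR NOT q) OR NOT q OR NOT p OR NOT (p OR q OR NOT r)   (De Morgan)
⇔ (NOT s AND NOT NOT p AND NOT NOT q) OR NOT q OR NOT p OR NOT (p OR q OR NOT r)   (De Morgan)
⇔ (NOT s AND p AND NOT NOT q) OR NOT q OR NOT p OR NOT (p OR q OR NOT r)   (double negation)
⇔ (NOT s AND p AND q) OR NOT q OR NOT p OR NOT (p OR q OR NOT r)   (double negation)
⇔ (NOT s AND p AND q) OR NOT q OR NOT p OR (NOT p AND NOT q AND NOT NOT r)   (De Morgan)
⇔ (NOT s AND p AND q) OR NOT q OR NOT p OR (NOT p AND NOT q AND r)   (double negation)
⇔ (NOT s AND p AND q) OR NOT q OR NOT p   (simplify)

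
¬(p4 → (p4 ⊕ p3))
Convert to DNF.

¬(p4 → (p4 ⊕ p3))
≡ ¬(¬p4 ∨ (p4 ⊕ p3))   [eliminate →]
≡ ¬(¬p4 ∨ (p4 ∧ ¬p3) ∨ (¬p4 ∧ p3))   [expand ⊕]
≡ ¬¬p4 ∧ ¬(p4 ∧ ¬p3) ∧ ¬(¬p4 ∧ p3)   [De Morgan]
≡ p4 ∧ ¬(p4 ∧ ¬p3) ∧ ¬(¬p4 ∧ p3)   [double negation]
≡ p4 ∧ (¬p4 ∨ ¬¬p3) ∧ ¬(¬p4 ∧ p3)   [De Morgan]
≡ p4 ∧ (¬p4 ∨ p3) ∧ ¬(¬p4 ∧ p3)   [double negation]
≡ p4 ∧ (¬p4 ∨ p3) ∧ (¬¬p4 ∨ ¬p3)   [De Morgan]
≡ p4 ∧ (¬p4 ∨ p3) ∧ (p4 ∨ ¬p3)   [double negation]
≡ (p4 ∧ ¬p4 ∧ p4) ∨ (p4 ∧ ¬p4 ∧ ¬p3) ∨ (p4 ∧ p3 ∧ p4) ∨ (p4 ∧ p3 ∧ ¬p3)   [distribute ∧ over ∨]
≡ p4 ∧ p3   [simplify]

p4 ∧ p3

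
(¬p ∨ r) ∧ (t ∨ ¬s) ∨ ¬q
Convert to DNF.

¬p ∧ t ∨ ¬p ∧ ¬s ∨ r ∧ t ∨ r ∧ ¬s ∨ ¬q

(¬p ∨ r) ∧ (t ∨ ¬s) ∨ ¬q
≡ ¬p ∧ t ∨ ¬p ∧ ¬s ∨ r ∧ t ∨ r ∧ ¬s ∨ ¬q   [distribute ∧ over ∨]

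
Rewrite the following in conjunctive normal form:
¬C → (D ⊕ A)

(C ∨ D ∨ A) ∧ (C ∨ ¬D ∨ ¬A)

¬C → (D ⊕ A)
≡ ¬¬C ∨ (D ⊕ A)   [eliminate →]
≡ ¬¬C ∨ ((D ∨ A) ∧ ¬(D ∧ A))   [expand ⊕]
≡ C ∨ ((D ∨ A) ∧ ¬(D ∧ A))   [double negation]
≡ C ∨ ((D ∨ A) ∧ (¬D ∨ ¬A))   [De Morgan]
≡ (C ∨ D ∨ A) ∧ (C ∨ ¬D ∨ ¬A)   [distribute ∨ over ∧]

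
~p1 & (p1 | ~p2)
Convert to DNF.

~p1 & (p1 | ~p2)
= (~p1 & p1) | (~p1 & ~p2)   — distribute & over |
= ~p1 & ~p2   — simplify

~p1 & ~p2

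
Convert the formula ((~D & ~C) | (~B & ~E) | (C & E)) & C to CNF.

((~D & ~C) | (~B & ~E) | (C & E)) & C
≡ (~D | ~B | C) & (~D | ~B | E) & (~D | ~E | C) & (~D | ~E | E) & (~C | ~B | C) & (~C | ~B | E) & (~C | ~E | C) & (~C | ~E | E) & C   (distribute | over &)
≡ (~D | ~B | E) & (~C | ~B | E) & C   (simplify)

(~D | ~B | E) & (~C | ~B | E) & C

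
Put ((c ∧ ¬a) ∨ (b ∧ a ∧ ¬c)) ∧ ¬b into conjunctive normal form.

(c ∨ b) ∧ (c ∨ a) ∧ (¬a ∨ b) ∧ (¬a ∨ ¬c) ∧ ¬b

((c ∧ ¬a) ∨ (b ∧ a ∧ ¬c)) ∧ ¬b
⇔ (c ∨ b) ∧ (c ∨ a) ∧ (c ∨ ¬c) ∧ (¬a ∨ b) ∧ (¬a ∨ a) ∧ (¬a ∨ ¬c) ∧ ¬b   (distribute ∨ over ∧)
⇔ (c ∨ b) ∧ (c ∨ a) ∧ (¬a ∨ b) ∧ (¬a ∨ ¬c) ∧ ¬b   (simplify)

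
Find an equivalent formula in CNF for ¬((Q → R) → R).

(¬Q ∨ R) ∧ ¬R

¬((Q → R) → R)
≡ ¬(¬(Q → R) ∨ R)   — eliminate →
≡ ¬(¬(¬Q ∨ R) ∨ R)   — eliminate →
≡ ¬¬(¬Q ∨ R) ∧ ¬R   — De Morgan
≡ (¬Q ∨ R) ∧ ¬R   — double negation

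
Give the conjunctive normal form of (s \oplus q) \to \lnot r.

(\lnot s \lor q \lor \lnot r) \land (\lnot q \lor s \lor \lnot r)

(s \oplus q) \to \lnot r
≡ \lnot (s \oplus q) \lor \lnot r   (eliminate \to)
≡ \lnot ((s \lor q) \land \lnot (s \land q)) \lor \lnot r   (expand \oplus)
≡ \lnot (s \lor q) \lor \lnot \lnot (s \land q) \lor \lnot r   (De Morgan)
≡ (\lnot s \land \lnot q) \lor \lnot \lnot (s \land q) \lor \lnot r   (De Morgan)
≡ (\lnot s \land \lnot q) \lor (s \land q) \lor \lnot r   (double negation)
≡ (\lnot s \lor s \lor \lnot r) \land (\lnot s \lor q \lor \lnot r) \land (\lnot q \lor s \lor \lnot r) \land (\lnot q \lor q \lor \lnot r)   (distribute \lor over \land)
≡ (\lnot s \lor q \lor \lnot r) \land (\lnot q \lor s \lor \lnot r)   (simplify)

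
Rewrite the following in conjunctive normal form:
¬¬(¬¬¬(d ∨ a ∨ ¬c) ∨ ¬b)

(¬d ∨ ¬b) ∧ (¬a ∨ ¬b) ∧ (c ∨ ¬b)

¬¬(¬¬¬(d ∨ a ∨ ¬c) ∨ ¬b)
⇔ ¬¬¬(d ∨ a ∨ ¬c) ∨ ¬b
⇔ ¬(d ∨ a ∨ ¬c) ∨ ¬b
⇔ (¬d ∧ ¬a ∧ ¬¬c) ∨ ¬b
⇔ (¬d ∧ ¬a ∧ c) ∨ ¬b
⇔ (¬d ∨ ¬b) ∧ (¬a ∨ ¬b) ∧ (c ∨ ¬b)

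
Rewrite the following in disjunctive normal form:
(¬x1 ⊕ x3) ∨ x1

(¬x1 ⊕ x3) ∨ x1
≡ (¬x1 ∧ ¬x3) ∨ (¬¬x1 ∧ x3) ∨ x1   (expand ⊕)
≡ (¬x1 ∧ ¬x3) ∨ (x1 ∧ x3) ∨ x1   (double negation)
≡ (¬x1 ∧ ¬x3) ∨ x1   (simplify)

(¬x1 ∧ ¬x3) ∨ x1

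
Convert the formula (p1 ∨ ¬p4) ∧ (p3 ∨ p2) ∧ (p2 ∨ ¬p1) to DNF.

(p1 ∨ ¬p4) ∧ (p3 ∨ p2) ∧ (p2 ∨ ¬p1)
⇔ (p1 ∧ p3 ∧ p2) ∨ (p1 ∧ p3 ∧ ¬p1) ∨ (p1 ∧ p2 ∧ p2) ∨ (p1 ∧ p2 ∧ ¬p1) ∨ (¬p4 ∧ p3 ∧ p2) ∨ (¬p4 ∧ p3 ∧ ¬p1) ∨ (¬p4 ∧ p2 ∧ p2) ∨ (¬p4 ∧ p2 ∧ ¬p1)   [distribute ∧ over ∨]
⇔ (p1 ∧ p2) ∨ (¬p4 ∧ p3 ∧ ¬p1) ∨ (¬p4 ∧ p2)   [simplify]

(p1 ∧ p2) ∨ (¬p4 ∧ p3 ∧ ¬p1) ∨ (¬p4 ∧ p2)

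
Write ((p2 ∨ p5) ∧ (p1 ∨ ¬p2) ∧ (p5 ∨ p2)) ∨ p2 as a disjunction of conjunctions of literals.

(p5 ∧ p1) ∨ (p5 ∧ ¬p2) ∨ p2

((p2 ∨ p5) ∧ (p1 ∨ ¬p2) ∧ (p5 ∨ p2)) ∨ p2
≡ (p2 ∧ p1 ∧ p5) ∨ (p2 ∧ p1 ∧ p2) ∨ (p2 ∧ ¬p2 ∧ p5) ∨ (p2 ∧ ¬p2 ∧ p2) ∨ (p5 ∧ p1 ∧ p5) ∨ (p5 ∧ p1 ∧ p2) ∨ (p5 ∧ ¬p2 ∧ p5) ∨ (p5 ∧ ¬p2 ∧ p2) ∨ p2   [distribute ∧ over ∨]
≡ (p5 ∧ p1) ∨ (p5 ∧ ¬p2) ∨ p2   [simplify]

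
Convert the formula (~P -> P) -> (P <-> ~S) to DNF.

(~P -> P) -> (P <-> ~S)
⇔ ~(~P -> P) | (P <-> ~S)   [eliminate ->]
⇔ ~(~~P | P) | (P <-> ~S)   [eliminate ->]
⇔ ~(~~P | P) | ((P -> ~S) & (~S -> P))   [eliminate <->]
⇔ ~(~~P | P) | ((~P | ~S) & (~S -> P))   [eliminate ->]
⇔ ~(~~P | P) | ((~P | ~S) & (~~S | P))   [eliminate ->]
⇔ (~~~P & ~P) | ((~P | ~S) & (~~S | P))   [De Morgan]
⇔ (~P & ~P) | ((~P | ~S) & (~~S | P))   [double negation]
⇔ (~P & ~P) | ((~P | ~S) & (S | P))   [double negation]
⇔ (~P & ~P) | (~P & S) | (~P & P) | (~S & S) | (~S & P)   [distribute & over |]
⇔ ~P | (~S & P)   [simplify]

~P | (~S & P)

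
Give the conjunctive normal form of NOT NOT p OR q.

p OR q

NOT NOT p OR q
≡ p OR q   (double negation)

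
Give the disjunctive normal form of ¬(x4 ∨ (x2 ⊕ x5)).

¬x4 ∧ ¬x2 ∧ ¬x5 ∨ ¬x4 ∧ x5 ∧ x2

¬(x4 ∨ (x2 ⊕ x5))
≡ ¬(x4 ∨ x2 ∧ ¬x5 ∨ ¬x2 ∧ x5)
≡ ¬x4 ∧ ¬(x2 ∧ ¬x5) ∧ ¬(¬x2 ∧ x5)
≡ ¬x4 ∧ (¬x2 ∨ ¬¬x5) ∧ ¬(¬x2 ∧ x5)
≡ ¬x4 ∧ (¬x2 ∨ x5) ∧ ¬(¬x2 ∧ x5)
≡ ¬x4 ∧ (¬x2 ∨ x5) ∧ (¬¬x2 ∨ ¬x5)
≡ ¬x4 ∧ (¬x2 ∨ x5) ∧ (x2 ∨ ¬x5)
≡ ¬x4 ∧ ¬x2 ∧ x2 ∨ ¬x4 ∧ ¬x2 ∧ ¬x5 ∨ ¬x4 ∧ x5 ∧ x2 ∨ ¬x4 ∧ x5 ∧ ¬x5
≡ ¬x4 ∧ ¬x2 ∧ ¬x5 ∨ ¬x4 ∧ x5 ∧ x2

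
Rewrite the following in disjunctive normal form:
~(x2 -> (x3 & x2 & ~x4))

~(x2 -> (x3 & x2 & ~x4))
⇔ ~(~x2 | (x3 & x2 & ~x4))   — eliminate ->
⇔ ~~x2 & ~(x3 & x2 & ~x4)   — De Morgan
⇔ x2 & ~(x3 & x2 & ~x4)   — double negation
⇔ x2 & (~x3 | ~x2 | ~~x4)   — De Morgan
⇔ x2 & (~x3 | ~x2 | x4)   — double negation
⇔ (x2 & ~x3) | (x2 & ~x2) | (x2 & x4)   — distribute & over |
⇔ (x2 & ~x3) | (x2 & x4)   — simplify

(x2 & ~x3) | (x2 & x4)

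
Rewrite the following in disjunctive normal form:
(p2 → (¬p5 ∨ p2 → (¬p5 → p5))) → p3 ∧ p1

(p2 → (¬p5 ∨ p2 → (¬p5 → p5))) → p3 ∧ p1
≡ ¬(p2 → (¬p5 ∨ p2 → (¬p5 → p5))) ∨ p3 ∧ p1   [eliminate →]
≡ ¬(¬p2 ∨ (¬p5 ∨ p2 → (¬p5 → p5))) ∨ p3 ∧ p1   [eliminate →]
≡ ¬(¬p2 ∨ ¬(¬p5 ∨ p2) ∨ (¬p5 → p5)) ∨ p3 ∧ p1   [eliminate →]
≡ ¬(¬p2 ∨ ¬(¬p5 ∨ p2) ∨ ¬¬p5 ∨ p5) ∨ p3 ∧ p1   [eliminate →]
≡ ¬¬p2 ∧ ¬¬(¬p5 ∨ p2) ∧ ¬¬¬p5 ∧ ¬p5 ∨ p3 ∧ p1   [De Morgan]
≡ p2 ∧ ¬¬(¬p5 ∨ p2) ∧ ¬¬¬p5 ∧ ¬p5 ∨ p3 ∧ p1   [double negation]
≡ p2 ∧ (¬p5 ∨ p2) ∧ ¬¬¬p5 ∧ ¬p5 ∨ p3 ∧ p1   [double negation]
≡ p2 ∧ (¬p5 ∨ p2) ∧ ¬p5 ∧ ¬p5 ∨ p3 ∧ p1   [double negation]
≡ p2 ∧ ¬p5 ∧ ¬p5 ∧ ¬p5 ∨ p2 ∧ p2 ∧ ¬p5 ∧ ¬p5 ∨ p3 ∧ p1   [distribute ∧ over ∨]
≡ p2 ∧ ¬p5 ∨ p3 ∧ p1   [simplify]

p2 ∧ ¬p5 ∨ p3 ∧ p1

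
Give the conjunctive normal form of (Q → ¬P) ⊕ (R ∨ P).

(Q ∨ ¬R) ∧ (Q ∨ ¬P) ∧ (P ∨ ¬R)

(Q → ¬P) ⊕ (R ∨ P)
= ((Q → ¬P) ∨ R ∨ P) ∧ ¬((Q → ¬P) ∧ (R ∨ P))   [expand ⊕]
= (¬Q ∨ ¬P ∨ R ∨ P) ∧ ¬((Q → ¬P) ∧ (R ∨ P))   [eliminate →]
= (¬Q ∨ ¬P ∨ R ∨ P) ∧ ¬((¬Q ∨ ¬P) ∧ (R ∨ P))   [eliminate →]
= (¬Q ∨ ¬P ∨ R ∨ P) ∧ (¬(¬Q ∨ ¬P) ∨ ¬(R ∨ P))   [De Morgan]
= (¬Q ∨ ¬P ∨ R ∨ P) ∧ ((¬¬Q ∧ ¬¬P) ∨ ¬(R ∨ P))   [De Morgan]
= (¬Q ∨ ¬P ∨ R ∨ P) ∧ ((Q ∧ ¬¬P) ∨ ¬(R ∨ P))   [double negation]
= (¬Q ∨ ¬P ∨ R ∨ P) ∧ ((Q ∧ P) ∨ ¬(R ∨ P))   [double negation]
= (¬Q ∨ ¬P ∨ R ∨ P) ∧ ((Q ∧ P) ∨ (¬R ∧ ¬P))   [De Morgan]
= (¬Q ∨ ¬P ∨ R ∨ P) ∧ (Q ∨ ¬R) ∧ (Q ∨ ¬P) ∧ (P ∨ ¬R) ∧ (P ∨ ¬P)   [distribute ∨ over ∧]
= (Q ∨ ¬R) ∧ (Q ∨ ¬P) ∧ (P ∨ ¬R)   [simplify]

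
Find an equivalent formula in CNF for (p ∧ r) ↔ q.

(p ∧ r) ↔ q
≡ ((p ∧ r) → q) ∧ (q → (p ∧ r))   [eliminate ↔]
≡ (¬(p ∧ r) ∨ q) ∧ (q → (p ∧ r))   [eliminate →]
≡ (¬(p ∧ r) ∨ q) ∧ (¬q ∨ (p ∧ r))   [eliminate →]
≡ (¬p ∨ ¬r ∨ q) ∧ (¬q ∨ (p ∧ r))   [De Morgan]
≡ (¬p ∨ ¬r ∨ q) ∧ (¬q ∨ p) ∧ (¬q ∨ r)   [distribute ∨ over ∧]

(¬p ∨ ¬r ∨ q) ∧ (¬q ∨ p) ∧ (¬q ∨ r)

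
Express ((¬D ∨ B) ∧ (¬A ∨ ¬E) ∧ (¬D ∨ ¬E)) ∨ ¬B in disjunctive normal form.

((¬D ∨ B) ∧ (¬A ∨ ¬E) ∧ (¬D ∨ ¬E)) ∨ ¬B
≡ (¬D ∧ ¬A ∧ ¬D) ∨ (¬D ∧ ¬A ∧ ¬E) ∨ (¬D ∧ ¬E ∧ ¬D) ∨ (¬D ∧ ¬E ∧ ¬E) ∨ (B ∧ ¬A ∧ ¬D) ∨ (B ∧ ¬A ∧ ¬E) ∨ (B ∧ ¬E ∧ ¬D) ∨ (B ∧ ¬E ∧ ¬E) ∨ ¬B   [distribute ∧ over ∨]
≡ (¬D ∧ ¬A) ∨ (¬D ∧ ¬E) ∨ (B ∧ ¬E) ∨ ¬B   [simplify]

(¬D ∧ ¬A) ∨ (¬D ∧ ¬E) ∨ (B ∧ ¬E) ∨ ¬B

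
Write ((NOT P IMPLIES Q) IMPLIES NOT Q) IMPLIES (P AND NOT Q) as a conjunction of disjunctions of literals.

P OR Q

((NOT P IMPLIES Q) IMPLIES NOT Q) IMPLIES (P AND NOT Q)
⇔ NOT ((NOT P IMPLIES Q) IMPLIES NOT Q) OR (P AND NOT Q)   — eliminate IMPLIES
⇔ NOT (NOT (NOT P IMPLIES Q) OR NOT Q) OR (P AND NOT Q)   — eliminate IMPLIES
⇔ NOT (NOT (NOT NOT P OR Q) OR NOT Q) OR (P AND NOT Q)   — eliminate IMPLIES
⇔ (NOT NOT (NOT NOT P OR Q) AND NOT NOT Q) OR (P AND NOT Q)   — De Morgan
⇔ ((NOT NOT P OR Q) AND NOT NOT Q) OR (P AND NOT Q)   — double negation
⇔ ((P OR Q) AND NOT NOT Q) OR (P AND NOT Q)   — double negation
⇔ ((P OR Q) AND Q) OR (P AND NOT Q)   — double negation
⇔ (P OR Q OR P) AND (P OR Q OR NOT Q) AND (Q OR P) AND (Q OR NOT Q)   — distribute OR over AND
⇔ P OR Q   — simplify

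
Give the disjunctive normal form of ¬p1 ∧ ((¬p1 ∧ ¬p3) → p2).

(¬p1 ∧ p3) ∨ (¬p1 ∧ p2)

¬p1 ∧ ((¬p1 ∧ ¬p3) → p2)
= ¬p1 ∧ (¬(¬p1 ∧ ¬p3) ∨ p2)
= ¬p1 ∧ (¬¬p1 ∨ ¬¬p3 ∨ p2)
= ¬p1 ∧ (p1 ∨ ¬¬p3 ∨ p2)
= ¬p1 ∧ (p1 ∨ p3 ∨ p2)
= (¬p1 ∧ p1) ∨ (¬p1 ∧ p3) ∨ (¬p1 ∧ p2)
= (¬p1 ∧ p3) ∨ (¬p1 ∧ p2)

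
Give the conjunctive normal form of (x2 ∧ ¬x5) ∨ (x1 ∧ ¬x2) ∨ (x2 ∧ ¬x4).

(x2 ∨ x1) ∧ (¬x5 ∨ x1 ∨ ¬x4) ∧ (¬x5 ∨ ¬x2 ∨ ¬x4)

(x2 ∧ ¬x5) ∨ (x1 ∧ ¬x2) ∨ (x2 ∧ ¬x4)
≡ (x2 ∨ x1 ∨ x2) ∧ (x2 ∨ x1 ∨ ¬x4) ∧ (x2 ∨ ¬x2 ∨ x2) ∧ (x2 ∨ ¬x2 ∨ ¬x4) ∧ (¬x5 ∨ x1 ∨ x2) ∧ (¬x5 ∨ x1 ∨ ¬x4) ∧ (¬x5 ∨ ¬x2 ∨ x2) ∧ (¬x5 ∨ ¬x2 ∨ ¬x4)   [distribute ∨ over ∧]
≡ (x2 ∨ x1) ∧ (¬x5 ∨ x1 ∨ ¬x4) ∧ (¬x5 ∨ ¬x2 ∨ ¬x4)   [simplify]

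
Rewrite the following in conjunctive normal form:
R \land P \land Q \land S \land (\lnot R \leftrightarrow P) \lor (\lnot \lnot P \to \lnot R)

\lnot P \lor \lnot R

R \land P \land Q \land S \land (\lnot R \leftrightarrow P) \lor (\lnot \lnot P \to \lnot R)
≡ R \land P \land Q \land S \land (\lnot R \to P) \land (P \to \lnot R) \lor (\lnot \lnot P \to \lnot R)   [eliminate \leftrightarrow]
≡ R \land P \land Q \land S \land (\lnot \lnot R \lor P) \land (P \to \lnot R) \lor (\lnot \lnot P \to \lnot R)   [eliminate \to]
≡ R \land P \land Q \land S \land (\lnot \lnot R \lor P) \land (\lnot P \lor \lnot R) \lor (\lnot \lnot P \to \lnot R)   [eliminate \to]
≡ R \land P \land Q \land S \land (\lnot \lnot R \lor P) \land (\lnot P \lor \lnot R) \lor \lnot \lnot \lnot P \lor \lnot R   [eliminate \to]
≡ R \land P \land Q \land S \land (R \lor P) \land (\lnot P \lor \lnot R) \lor \lnot \lnot \lnot P \lor \lnot R   [double negation]
≡ R \land P \land Q \land S \land (R \lor P) \land (\lnot P \lor \lnot R) \lor \lnot P \lor \lnot R   [double negation]
≡ (R \lor \lnot P \lor \lnot R) \land (P \lor \lnot P \lor \lnot R) \land (Q \lor \lnot P \lor \lnot R) \land (S \lor \lnot P \lor \lnot R) \land (R \lor P \lor \lnot P \lor \lnot R) \land (\lnot P \lor \lnot R \lor \lnot P \lor \lnot R)   [distribute \lor over \land]
≡ \lnot P \lor \lnot R   [simplify]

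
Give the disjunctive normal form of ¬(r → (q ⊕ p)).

¬(r → (q ⊕ p))
≡ ¬(¬r ∨ (q ⊕ p))   — eliminate →
≡ ¬(¬r ∨ (q ∧ ¬p) ∨ (¬q ∧ p))   — expand ⊕
≡ ¬¬r ∧ ¬(q ∧ ¬p) ∧ ¬(¬q ∧ p)   — De Morgan
≡ r ∧ ¬(q ∧ ¬p) ∧ ¬(¬q ∧ p)   — double negation
≡ r ∧ (¬q ∨ ¬¬p) ∧ ¬(¬q ∧ p)   — De Morgan
≡ r ∧ (¬q ∨ p) ∧ ¬(¬q ∧ p)   — double negation
≡ r ∧ (¬q ∨ p) ∧ (¬¬q ∨ ¬p)   — De Morgan
≡ r ∧ (¬q ∨ p) ∧ (q ∨ ¬p)   — double negation
≡ (r ∧ ¬q ∧ q) ∨ (r ∧ ¬q ∧ ¬p) ∨ (r ∧ p ∧ q) ∨ (r ∧ p ∧ ¬p)   — distribute ∧ over ∨
≡ (r ∧ ¬q ∧ ¬p) ∨ (r ∧ p ∧ q)   — simplify

(r ∧ ¬q ∧ ¬p) ∨ (r ∧ p ∧ q)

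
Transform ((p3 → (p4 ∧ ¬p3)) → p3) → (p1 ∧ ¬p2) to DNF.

¬p3 ∨ (p1 ∧ ¬p2)

((p3 → (p4 ∧ ¬p3)) → p3) → (p1 ∧ ¬p2)
≡ ¬((p3 → (p4 ∧ ¬p3)) → p3) ∨ (p1 ∧ ¬p2)   [eliminate →]
≡ ¬(¬(p3 → (p4 ∧ ¬p3)) ∨ p3) ∨ (p1 ∧ ¬p2)   [eliminate →]
≡ ¬(¬(¬p3 ∨ (p4 ∧ ¬p3)) ∨ p3) ∨ (p1 ∧ ¬p2)   [eliminate →]
≡ (¬¬(¬p3 ∨ (p4 ∧ ¬p3)) ∧ ¬p3) ∨ (p1 ∧ ¬p2)   [De Morgan]
≡ ((¬p3 ∨ (p4 ∧ ¬p3)) ∧ ¬p3) ∨ (p1 ∧ ¬p2)   [double negation]
≡ (¬p3 ∧ ¬p3) ∨ (p4 ∧ ¬p3 ∧ ¬p3) ∨ (p1 ∧ ¬p2)   [distribute ∧ over ∨]
≡ ¬p3 ∨ (p1 ∧ ¬p2)   [simplify]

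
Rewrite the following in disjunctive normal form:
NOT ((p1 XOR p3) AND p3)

NOT ((p1 XOR p3) AND p3)
≡ NOT (((p1 AND NOT p3) OR (NOT p1 AND p3)) AND p3)   [expand XOR]
≡ NOT ((p1 AND NOT p3) OR (NOT p1 AND p3)) OR NOT p3   [De Morgan]
≡ (NOT (p1 AND NOT p3) AND NOT (NOT p1 AND p3)) OR NOT p3   [De Morgan]
≡ ((NOT p1 OR NOT NOT p3) AND NOT (NOT p1 AND p3)) OR NOT p3   [De Morgan]
≡ ((NOT p1 OR p3) AND NOT (NOT p1 AND p3)) OR NOT p3   [double negation]
≡ ((NOT p1 OR p3) AND (NOT NOT p1 OR NOT p3)) OR NOT p3   [De Morgan]
≡ ((NOT p1 OR p3) AND (p1 OR NOT p3)) OR NOT p3   [double negation]
≡ (NOT p1 AND p1) OR (NOT p1 AND NOT p3) OR (p3 AND p1) OR (p3 AND NOT p3) OR NOT p3   [distribute AND over OR]
≡ (p3 AND p1) OR NOT p3   [simplify]

(p3 AND p1) OR NOT p3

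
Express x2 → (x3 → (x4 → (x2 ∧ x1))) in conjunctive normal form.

x2 → (x3 → (x4 → (x2 ∧ x1)))
≡ ¬x2 ∨ (x3 → (x4 → (x2 ∧ x1)))
≡ ¬x2 ∨ ¬x3 ∨ (x4 → (x2 ∧ x1))
≡ ¬x2 ∨ ¬x3 ∨ ¬x4 ∨ (x2 ∧ x1)
≡ (¬x2 ∨ ¬x3 ∨ ¬x4 ∨ x2) ∧ (¬x2 ∨ ¬x3 ∨ ¬x4 ∨ x1)
≡ ¬x2 ∨ ¬x3 ∨ ¬x4 ∨ x1

¬x2 ∨ ¬x3 ∨ ¬x4 ∨ x1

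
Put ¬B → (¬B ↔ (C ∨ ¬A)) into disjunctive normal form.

B ∨ (C ∧ ¬B) ∨ (¬A ∧ ¬B)

¬B → (¬B ↔ (C ∨ ¬A))
≡ ¬¬B ∨ (¬B ↔ (C ∨ ¬A))   [eliminate →]
≡ ¬¬B ∨ ((¬B → (C ∨ ¬A)) ∧ ((C ∨ ¬A) → ¬B))   [eliminate ↔]
≡ ¬¬B ∨ ((¬¬B ∨ C ∨ ¬A) ∧ ((C ∨ ¬A) → ¬B))   [eliminate →]
≡ ¬¬B ∨ ((¬¬B ∨ C ∨ ¬A) ∧ (¬(C ∨ ¬A) ∨ ¬B))   [eliminate →]
≡ B ∨ ((¬¬B ∨ C ∨ ¬A) ∧ (¬(C ∨ ¬A) ∨ ¬B))   [double negation]
≡ B ∨ ((B ∨ C ∨ ¬A) ∧ (¬(C ∨ ¬A) ∨ ¬B))   [double negation]
≡ B ∨ ((B ∨ C ∨ ¬A) ∧ ((¬C ∧ ¬¬A) ∨ ¬B))   [De Morgan]
≡ B ∨ ((B ∨ C ∨ ¬A) ∧ ((¬C ∧ A) ∨ ¬B))   [double negation]
≡ B ∨ (B ∧ ¬C ∧ A) ∨ (B ∧ ¬B) ∨ (C ∧ ¬C ∧ A) ∨ (C ∧ ¬B) ∨ (¬A ∧ ¬C ∧ A) ∨ (¬A ∧ ¬B)   [distribute ∧ over ∨]
≡ B ∨ (C ∧ ¬B) ∨ (¬A ∧ ¬B)   [simplify]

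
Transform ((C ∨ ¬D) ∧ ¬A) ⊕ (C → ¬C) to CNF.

((C ∨ ¬D) ∧ ¬A) ⊕ (C → ¬C)
≡ (((C ∨ ¬D) ∧ ¬A) ∨ (C → ¬C)) ∧ ¬((C ∨ ¬D) ∧ ¬A ∧ (C → ¬C))   [expand ⊕]
≡ (((C ∨ ¬D) ∧ ¬A) ∨ ¬C ∨ ¬C) ∧ ¬((C ∨ ¬D) ∧ ¬A ∧ (C → ¬C))   [eliminate →]
≡ (((C ∨ ¬D) ∧ ¬A) ∨ ¬C ∨ ¬C) ∧ ¬((C ∨ ¬D) ∧ ¬A ∧ (¬C ∨ ¬C))   [eliminate →]
≡ (((C ∨ ¬D) ∧ ¬A) ∨ ¬C ∨ ¬C) ∧ (¬(C ∨ ¬D) ∨ ¬¬A ∨ ¬(¬C ∨ ¬C))   [De Morgan]
≡ (((C ∨ ¬D) ∧ ¬A) ∨ ¬C ∨ ¬C) ∧ ((¬C ∧ ¬¬D) ∨ ¬¬A ∨ ¬(¬C ∨ ¬C))   [De Morgan]
≡ (((C ∨ ¬D) ∧ ¬A) ∨ ¬C ∨ ¬C) ∧ ((¬C ∧ D) ∨ ¬¬A ∨ ¬(¬C ∨ ¬C))   [double negation]
≡ (((C ∨ ¬D) ∧ ¬A) ∨ ¬C ∨ ¬C) ∧ ((¬C ∧ D) ∨ A ∨ ¬(¬C ∨ ¬C))   [double negation]
≡ (((C ∨ ¬D) ∧ ¬A) ∨ ¬C ∨ ¬C) ∧ ((¬C ∧ D) ∨ A ∨ (¬¬C ∧ ¬¬C))   [De Morgan]
≡ (((C ∨ ¬D) ∧ ¬A) ∨ ¬C ∨ ¬C) ∧ ((¬C ∧ D) ∨ A ∨ (C ∧ ¬¬C))   [double negation]
≡ (((C ∨ ¬D) ∧ ¬A) ∨ ¬C ∨ ¬C) ∧ ((¬C ∧ D) ∨ A ∨ (C ∧ C))   [double negation]
≡ (C ∨ ¬D ∨ ¬C ∨ ¬C) ∧ (¬A ∨ ¬C ∨ ¬C) ∧ (¬C ∨ A ∨ C) ∧ (¬C ∨ A ∨ C) ∧ (D ∨ A ∨ C) ∧ (D ∨ A ∨ C)   [distribute ∨ over ∧]
≡ (¬A ∨ ¬C) ∧ (D ∨ A ∨ C)   [simplify]

(¬A ∨ ¬C) ∧ (D ∨ A ∨ C)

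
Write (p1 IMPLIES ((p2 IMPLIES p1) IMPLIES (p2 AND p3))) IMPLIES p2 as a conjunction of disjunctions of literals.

p1 OR p2

(p1 IMPLIES ((p2 IMPLIES p1) IMPLIES (p2 AND p3))) IMPLIES p2
= NOT (p1 IMPLIES ((p2 IMPLIES p1) IMPLIES (p2 AND p3))) OR p2   [eliminate IMPLIES]
= NOT (NOT p1 OR ((p2 IMPLIES p1) IMPLIES (p2 AND p3))) OR p2   [eliminate IMPLIES]
= NOT (NOT p1 OR NOT (p2 IMPLIES p1) OR (p2 AND p3)) OR p2   [eliminate IMPLIES]
= NOT (NOT p1 OR NOT (NOT p2 OR p1) OR (p2 AND p3)) OR p2   [eliminate IMPLIES]
= (NOT NOT p1 AND NOT NOT (NOT p2 OR p1) AND NOT (p2 AND p3)) OR p2   [De Morgan]
= (p1 AND NOT NOT (NOT p2 OR p1) AND NOT (p2 AND p3)) OR p2   [double negation]
= (p1 AND (NOT p2 OR p1) AND NOT (p2 AND p3)) OR p2   [double negation]
= (p1 AND (NOT p2 OR p1) AND (NOT p2 OR NOT p3)) OR p2   [De Morgan]
= (p1 OR p2) AND (NOT p2 OR p1 OR p2) AND (NOT p2 OR NOT p3 OR p2)   [distribute OR over AND]
= p1 OR p2   [simplify]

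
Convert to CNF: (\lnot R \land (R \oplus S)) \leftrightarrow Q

(R \lor \lnot S \lor Q) \land (\lnot Q \lor \lnot R) \land (\lnot Q \lor R \lor S)

(\lnot R \land (R \oplus S)) \leftrightarrow Q
⇔ ((\lnot R \land (R \oplus S)) \to Q) \land (Q \to (\lnot R \land (R \oplus S)))   — eliminate \leftrightarrow
⇔ (\lnot (\lnot R \land (R \oplus S)) \lor Q) \land (Q \to (\lnot R \land (R \oplus S)))   — eliminate \to
⇔ (\lnot (\lnot R \land (R \lor S) \land \lnot (R \land S)) \lor Q) \land (Q \to (\lnot R \land (R \oplus S)))   — expand \oplus
⇔ (\lnot (\lnot R \land (R \lor S) \land \lnot (R \land S)) \lor Q) \land (\lnot Q \lor (\lnot R \land (R \oplus S)))   — eliminate \to
⇔ (\lnot (\lnot R \land (R \lor S) \land \lnot (R \land S)) \lor Q) \land (\lnot Q \lor (\lnot R \land (R \lor S) \land \lnot (R \land S)))   — expand \oplus
⇔ (\lnot \lnot R \lor \lnot (R \lor S) \lor \lnot \lnot (R \land S) \lor Q) \land (\lnot Q \lor (\lnot R \land (R \lor S) \land \lnot (R \land S)))   — De Morgan
⇔ (R \lor \lnot (R \lor S) \lor \lnot \lnot (R \land S) \lor Q) \land (\lnot Q \lor (\lnot R \land (R \lor S) \land \lnot (R \land S)))   — double negation
⇔ (R \lor (\lnot R \land \lnot S) \lor \lnot \lnot (R \land S) \lor Q) \land (\lnot Q \lor (\lnot R \land (R \lor S) \land \lnot (R \land S)))   — De Morgan
⇔ (R \lor (\lnot R \land \lnot S) \lor (R \land S) \lor Q) \land (\lnot Q \lor (\lnot R \land (R \lor S) \land \lnot (R \land S)))   — double negation
⇔ (R \lor (\lnot R \land \lnot S) \lor (R \land S) \lor Q) \land (\lnot Q \lor (\lnot R \land (R \lor S) \land (\lnot R \lor \lnot S)))   — De Morgan
⇔ (R \lor \lnot R \lor R \lor Q) \land (R \lor \lnot R \lor S \lor Q) \land (R \lor \lnot S \lor R \lor Q) \land (R \lor \lnot S \lor S \lor Q) \land (\lnot Q \lor \lnot R) \land (\lnot Q \lor R \lor S) \land (\lnot Q \lor \lnot R \lor \lnot S)   — distribute \lor over \land
⇔ (R \lor \lnot S \lor Q) \land (\lnot Q \lor \lnot R) \land (\lnot Q \lor R \lor S)   — simplify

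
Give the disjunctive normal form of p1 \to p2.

p1 \to p2
⇔ \lnot p1 \lor p2   [eliminate \to]

\lnot p1 \lor p2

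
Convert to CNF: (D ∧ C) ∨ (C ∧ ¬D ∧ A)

(D ∨ A) ∧ C

(D ∧ C) ∨ (C ∧ ¬D ∧ A)
⇔ (D ∨ C) ∧ (D ∨ ¬D) ∧ (D ∨ A) ∧ (C ∨ C) ∧ (C ∨ ¬D) ∧ (C ∨ A)   [distribute ∨ over ∧]
⇔ (D ∨ A) ∧ C   [simplify]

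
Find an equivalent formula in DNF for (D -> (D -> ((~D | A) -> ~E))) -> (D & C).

(D & A & E) | (D & C)

(D -> (D -> ((~D | A) -> ~E))) -> (D & C)
≡ ~(D -> (D -> ((~D | A) -> ~E))) | (D & C)   [eliminate ->]
≡ ~(~D | (D -> ((~D | A) -> ~E))) | (D & C)   [eliminate ->]
≡ ~(~D | ~D | ((~D | A) -> ~E)) | (D & C)   [eliminate ->]
≡ ~(~D | ~D | ~(~D | A) | ~E) | (D & C)   [eliminate ->]
≡ (~~D & ~~D & ~~(~D | A) & ~~E) | (D & C)   [De Morgan]
≡ (D & ~~D & ~~(~D | A) & ~~E) | (D & C)   [double negation]
≡ (D & D & ~~(~D | A) & ~~E) | (D & C)   [double negation]
≡ (D & D & (~D | A) & ~~E) | (D & C)   [double negation]
≡ (D & D & (~D | A) & E) | (D & C)   [double negation]
≡ (D & D & ~D & E) | (D & D & A & E) | (D & C)   [distribute & over |]
≡ (D & A & E) | (D & C)   [simplify]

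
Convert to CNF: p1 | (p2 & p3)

(p1 | p2) & (p1 | p3)

p1 | (p2 & p3)
= (p1 | p2) & (p1 | p3)   (distribute | over &)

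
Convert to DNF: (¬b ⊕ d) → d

(b ∧ ¬d) ∨ d

(¬b ⊕ d) → d
≡ ¬(¬b ⊕ d) ∨ d   (eliminate →)
≡ ¬((¬b ∧ ¬d) ∨ (¬¬b ∧ d)) ∨ d   (expand ⊕)
≡ (¬(¬b ∧ ¬d) ∧ ¬(¬¬b ∧ d)) ∨ d   (De Morgan)
≡ ((¬¬b ∨ ¬¬d) ∧ ¬(¬¬b ∧ d)) ∨ d   (De Morgan)
≡ ((b ∨ ¬¬d) ∧ ¬(¬¬b ∧ d)) ∨ d   (double negation)
≡ ((b ∨ d) ∧ ¬(¬¬b ∧ d)) ∨ d   (double negation)
≡ ((b ∨ d) ∧ (¬¬¬b ∨ ¬d)) ∨ d   (De Morgan)
≡ ((b ∨ d) ∧ (¬b ∨ ¬d)) ∨ d   (double negation)
≡ (b ∧ ¬b) ∨ (b ∧ ¬d) ∨ (d ∧ ¬b) ∨ (d ∧ ¬d) ∨ d   (distribute ∧ over ∨)
≡ (b ∧ ¬d) ∨ d   (simplify)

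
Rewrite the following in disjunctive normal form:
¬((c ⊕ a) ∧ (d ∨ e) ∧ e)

(¬c ∧ ¬a) ∨ (a ∧ c) ∨ ¬e

¬((c ⊕ a) ∧ (d ∨ e) ∧ e)
≡ ¬(((c ∧ ¬a) ∨ (¬c ∧ a)) ∧ (d ∨ e) ∧ e)   (expand ⊕)
≡ ¬((c ∧ ¬a) ∨ (¬c ∧ a)) ∨ ¬(d ∨ e) ∨ ¬e   (De Morgan)
≡ (¬(c ∧ ¬a) ∧ ¬(¬c ∧ a)) ∨ ¬(d ∨ e) ∨ ¬e   (De Morgan)
≡ ((¬c ∨ ¬¬a) ∧ ¬(¬c ∧ a)) ∨ ¬(d ∨ e) ∨ ¬e   (De Morgan)
≡ ((¬c ∨ a) ∧ ¬(¬c ∧ a)) ∨ ¬(d ∨ e) ∨ ¬e   (double negation)
≡ ((¬c ∨ a) ∧ (¬¬c ∨ ¬a)) ∨ ¬(d ∨ e) ∨ ¬e   (De Morgan)
≡ ((¬c ∨ a) ∧ (c ∨ ¬a)) ∨ ¬(d ∨ e) ∨ ¬e   (double negation)
≡ ((¬c ∨ a) ∧ (c ∨ ¬a)) ∨ (¬d ∧ ¬e) ∨ ¬e   (De Morgan)
≡ (¬c ∧ c) ∨ (¬c ∧ ¬a) ∨ (a ∧ c) ∨ (a ∧ ¬a) ∨ (¬d ∧ ¬e) ∨ ¬e   (distribute ∧ over ∨)
≡ (¬c ∧ ¬a) ∨ (a ∧ c) ∨ ¬e   (simplify)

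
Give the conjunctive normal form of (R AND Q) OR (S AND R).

R AND (Q OR S)

(R AND Q) OR (S AND R)
= (R OR S) AND (R OR R) AND (Q OR S) AND (Q OR R)   — distribute OR over AND
= R AND (Q OR S)   — simplify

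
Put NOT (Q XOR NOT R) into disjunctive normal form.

(NOT Q AND R) OR (NOT R AND Q)

NOT (Q XOR NOT R)
⇔ NOT ((Q AND NOT NOT R) OR (NOT Q AND NOT R))   [expand XOR]
⇔ NOT (Q AND NOT NOT R) AND NOT (NOT Q AND NOT R)   [De Morgan]
⇔ (NOT Q OR NOT NOT NOT R) AND NOT (NOT Q AND NOT R)   [De Morgan]
⇔ (NOT Q OR NOT R) AND NOT (NOT Q AND NOT R)   [double negation]
⇔ (NOT Q OR NOT R) AND (NOT NOT Q OR NOT NOT R)   [De Morgan]
⇔ (NOT Q OR NOT R) AND (Q OR NOT NOT R)   [double negation]
⇔ (NOT Q OR NOT R) AND (Q OR R)   [double negation]
⇔ (NOT Q AND Q) OR (NOT Q AND R) OR (NOT R AND Q) OR (NOT R AND R)   [distribute AND over OR]
⇔ (NOT Q AND R) OR (NOT R AND Q)   [simplify]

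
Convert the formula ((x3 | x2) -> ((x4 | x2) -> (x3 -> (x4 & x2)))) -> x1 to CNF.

((x3 | x2) -> ((x4 | x2) -> (x3 -> (x4 & x2)))) -> x1
⇔ ~((x3 | x2) -> ((x4 | x2) -> (x3 -> (x4 & x2)))) | x1   (eliminate ->)
⇔ ~(~(x3 | x2) | ((x4 | x2) -> (x3 -> (x4 & x2)))) | x1   (eliminate ->)
⇔ ~(~(x3 | x2) | ~(x4 | x2) | (x3 -> (x4 & x2))) | x1   (eliminate ->)
⇔ ~(~(x3 | x2) | ~(x4 | x2) | ~x3 | (x4 & x2)) | x1   (eliminate ->)
⇔ (~~(x3 | x2) & ~~(x4 | x2) & ~~x3 & ~(x4 & x2)) | x1   (De Morgan)
⇔ ((x3 | x2) & ~~(x4 | x2) & ~~x3 & ~(x4 & x2)) | x1   (double negation)
⇔ ((x3 | x2) & (x4 | x2) & ~~x3 & ~(x4 & x2)) | x1   (double negation)
⇔ ((x3 | x2) & (x4 | x2) & x3 & ~(x4 & x2)) | x1   (double negation)
⇔ ((x3 | x2) & (x4 | x2) & x3 & (~x4 | ~x2)) | x1   (De Morgan)
⇔ (x3 | x2 | x1) & (x4 | x2 | x1) & (x3 | x1) & (~x4 | ~x2 | x1)   (distribute | over &)
⇔ (x4 | x2 | x1) & (x3 | x1) & (~x4 | ~x2 | x1)   (simplify)

(x4 | x2 | x1) & (x3 | x1) & (~x4 | ~x2 | x1)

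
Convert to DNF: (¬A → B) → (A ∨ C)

(¬A ∧ ¬B) ∨ A ∨ C

(¬A → B) → (A ∨ C)
≡ ¬(¬A → B) ∨ A ∨ C   [eliminate →]
≡ ¬(¬¬A ∨ B) ∨ A ∨ C   [eliminate →]
≡ (¬¬¬A ∧ ¬B) ∨ A ∨ C   [De Morgan]
≡ (¬A ∧ ¬B) ∨ A ∨ C   [double negation]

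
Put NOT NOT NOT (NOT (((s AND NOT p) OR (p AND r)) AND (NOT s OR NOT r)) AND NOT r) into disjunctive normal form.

(s AND NOT p AND NOT r) OR r

NOT NOT NOT (NOT (((s AND NOT p) OR (p AND r)) AND (NOT s OR NOT r)) AND NOT r)
⇔ NOT (NOT (((s AND NOT p) OR (p AND r)) AND (NOT s OR NOT r)) AND NOT r)
⇔ NOT NOT (((s AND NOT p) OR (p AND r)) AND (NOT s OR NOT r)) OR NOT NOT r
⇔ (((s AND NOT p) OR (p AND r)) AND (NOT s OR NOT r)) OR NOT NOT r
⇔ (((s AND NOT p) OR (p AND r)) AND (NOT s OR NOT r)) OR r
⇔ (s AND NOT p AND NOT s) OR (s AND NOT p AND NOT r) OR (p AND r AND NOT s) OR (p AND r AND NOT r) OR r
⇔ (s AND NOT p AND NOT r) OR r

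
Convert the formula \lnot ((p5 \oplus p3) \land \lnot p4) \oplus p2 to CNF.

(\lnot p5 \lor p3 \lor p4 \lor p2) \land (\lnot p3 \lor p5 \lor p4 \lor p2) \land (p5 \lor p3 \lor \lnot p2) \land (\lnot p5 \lor \lnot p3 \lor \lnot p2) \land (\lnot p4 \lor \lnot p2)

\lnot ((p5 \oplus p3) \land \lnot p4) \oplus p2
⇔ (\lnot ((p5 \oplus p3) \land \lnot p4) \lor p2) \land \lnot (\lnot ((p5 \oplus p3) \land \lnot p4) \land p2)   [expand \oplus]
⇔ (\lnot ((p5 \lor p3) \land \lnot (p5 \land p3) \land \lnot p4) \lor p2) \land \lnot (\lnot ((p5 \oplus p3) \land \lnot p4) \land p2)   [expand \oplus]
⇔ (\lnot ((p5 \lor p3) \land \lnot (p5 \land p3) \land \lnot p4) \lor p2) \land \lnot (\lnot ((p5 \lor p3) \land \lnot (p5 \land p3) \land \lnot p4) \land p2)   [expand \oplus]
⇔ (\lnot (p5 \lor p3) \lor \lnot \lnot (p5 \land p3) \lor \lnot \lnot p4 \lor p2) \land \lnot (\lnot ((p5 \lor p3) \land \lnot (p5 \land p3) \land \lnot p4) \land p2)   [De Morgan]
⇔ ((\lnot p5 \land \lnot p3) \lor \lnot \lnot (p5 \land p3) \lor \lnot \lnot p4 \lor p2) \land \lnot (\lnot ((p5 \lor p3) \land \lnot (p5 \land p3) \land \lnot p4) \land p2)   [De Morgan]
⇔ ((\lnot p5 \land \lnot p3) \lor (p5 \land p3) \lor \lnot \lnot p4 \lor p2) \land \lnot (\lnot ((p5 \lor p3) \land \lnot (p5 \land p3) \land \lnot p4) \land p2)   [double negation]
⇔ ((\lnot p5 \land \lnot p3) \lor (p5 \land p3) \lor p4 \lor p2) \land \lnot (\lnot ((p5 \lor p3) \land \lnot (p5 \land p3) \land \lnot p4) \land p2)   [double negation]
⇔ ((\lnot p5 \land \lnot p3) \lor (p5 \land p3) \lor p4 \lor p2) \land (\lnot \lnot ((p5 \lor p3) \land \lnot (p5 \land p3) \land \lnot p4) \lor \lnot p2)   [De Morgan]
⇔ ((\lnot p5 \land \lnot p3) \lor (p5 \land p3) \lor p4 \lor p2) \land (((p5 \lor p3) \land \lnot (p5 \land p3) \land \lnot p4) \lor \lnot p2)   [double negation]
⇔ ((\lnot p5 \land \lnot p3) \lor (p5 \land p3) \lor p4 \lor p2) \land (((p5 \lor p3) \land (\lnot p5 \lor \lnot p3) \land \lnot p4) \lor \lnot p2)   [De Morgan]
⇔ (\lnot p5 \lor p5 \lor p4 \lor p2) \land (\lnot p5 \lor p3 \lor p4 \lor p2) \land (\lnot p3 \lor p5 \lor p4 \lor p2) \land (\lnot p3 \lor p3 \lor p4 \lor p2) \land (p5 \lor p3 \lor \lnot p2) \land (\lnot p5 \lor \lnot p3 \lor \lnot p2) \land (\lnot p4 \lor \lnot p2)   [distribute \lor over \land]
⇔ (\lnot p5 \lor p3 \lor p4 \lor p2) \land (\lnot p3 \lor p5 \lor p4 \lor p2) \land (p5 \lor p3 \lor \lnot p2) \land (\lnot p5 \lor \lnot p3 \lor \lnot p2) \land (\lnot p4 \lor \lnot p2)   [simplify]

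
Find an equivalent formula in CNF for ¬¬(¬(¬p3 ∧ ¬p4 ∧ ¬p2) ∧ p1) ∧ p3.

¬¬(¬(¬p3 ∧ ¬p4 ∧ ¬p2) ∧ p1) ∧ p3
≡ ¬(¬p3 ∧ ¬p4 ∧ ¬p2) ∧ p1 ∧ p3   [double negation]
≡ (¬¬p3 ∨ ¬¬p4 ∨ ¬¬p2) ∧ p1 ∧ p3   [De Morgan]
≡ (p3 ∨ ¬¬p4 ∨ ¬¬p2) ∧ p1 ∧ p3   [double negation]
≡ (p3 ∨ p4 ∨ ¬¬p2) ∧ p1 ∧ p3   [double negation]
≡ (p3 ∨ p4 ∨ p2) ∧ p1 ∧ p3   [double negation]
≡ p1 ∧ p3   [simplify]

p1 ∧ p3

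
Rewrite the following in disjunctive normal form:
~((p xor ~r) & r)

(~p & r) | ~r

~((p xor ~r) & r)
= ~(((p & ~~r) | (~p & ~r)) & r)   — expand xor
= ~((p & ~~r) | (~p & ~r)) | ~r   — De Morgan
= (~(p & ~~r) & ~(~p & ~r)) | ~r   — De Morgan
= ((~p | ~~~r) & ~(~p & ~r)) | ~r   — De Morgan
= ((~p | ~r) & ~(~p & ~r)) | ~r   — double negation
= ((~p | ~r) & (~~p | ~~r)) | ~r   — De Morgan
= ((~p | ~r) & (p | ~~r)) | ~r   — double negation
= ((~p | ~r) & (p | r)) | ~r   — double negation
= (~p & p) | (~p & r) | (~r & p) | (~r & r) | ~r   — distribute & over |
= (~p & r) | ~r   — simplify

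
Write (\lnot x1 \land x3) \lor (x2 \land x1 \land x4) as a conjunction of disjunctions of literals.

(\lnot x1 \land x3) \lor (x2 \land x1 \land x4)
= (\lnot x1 \lor x2) \land (\lnot x1 \lor x1) \land (\lnot x1 \lor x4) \land (x3 \lor x2) \land (x3 \lor x1) \land (x3 \lor x4)
= (\lnot x1 \lor x2) \land (\lnot x1 \lor x4) \land (x3 \lor x2) \land (x3 \lor x1) \land (x3 \lor x4)

(\lnot x1 \lor x2) \land (\lnot x1 \lor x4) \land (x3 \lor x2) \land (x3 \lor x1) \land (x3 \lor x4)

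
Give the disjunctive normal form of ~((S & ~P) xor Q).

~((S & ~P) xor Q)
⇔ ~((S & ~P & ~Q) | (~(S & ~P) & Q))   (expand xor)
⇔ ~(S & ~P & ~Q) & ~(~(S & ~P) & Q)   (De Morgan)
⇔ (~S | ~~P | ~~Q) & ~(~(S & ~P) & Q)   (De Morgan)
⇔ (~S | P | ~~Q) & ~(~(S & ~P) & Q)   (double negation)
⇔ (~S | P | Q) & ~(~(S & ~P) & Q)   (double negation)
⇔ (~S | P | Q) & (~~(S & ~P) | ~Q)   (De Morgan)
⇔ (~S | P | Q) & ((S & ~P) | ~Q)   (double negation)
⇔ (~S & S & ~P) | (~S & ~Q) | (P & S & ~P) | (P & ~Q) | (Q & S & ~P) | (Q & ~Q)   (distribute & over |)
⇔ (~S & ~Q) | (P & ~Q) | (Q & S & ~P)   (simplify)

(~S & ~Q) | (P & ~Q) | (Q & S & ~P)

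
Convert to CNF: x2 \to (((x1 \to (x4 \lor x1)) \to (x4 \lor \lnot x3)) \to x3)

\lnot x2 \lor x3

x2 \to (((x1 \to (x4 \lor x1)) \to (x4 \lor \lnot x3)) \to x3)
≡ \lnot x2 \lor (((x1 \to (x4 \lor x1)) \to (x4 \lor \lnot x3)) \to x3)   [eliminate \to]
≡ \lnot x2 \lor \lnot ((x1 \to (x4 \lor x1)) \to (x4 \lor \lnot x3)) \lor x3   [eliminate \to]
≡ \lnot x2 \lor \lnot (\lnot (x1 \to (x4 \lor x1)) \lor x4 \lor \lnot x3) \lor x3   [eliminate \to]
≡ \lnot x2 \lor \lnot (\lnot (\lnot x1 \lor x4 \lor x1) \lor x4 \lor \lnot x3) \lor x3   [eliminate \to]
≡ \lnot x2 \lor (\lnot \lnot (\lnot x1 \lor x4 \lor x1) \land \lnot x4 \land \lnot \lnot x3) \lor x3   [De Morgan]
≡ \lnot x2 \lor ((\lnot x1 \lor x4 \lor x1) \land \lnot x4 \land \lnot \lnot x3) \lor x3   [double negation]
≡ \lnot x2 \lor ((\lnot x1 \lor x4 \lor x1) \land \lnot x4 \land x3) \lor x3   [double negation]
≡ (\lnot x2 \lor \lnot x1 \lor x4 \lor x1 \lor x3) \land (\lnot x2 \lor \lnot x4 \lor x3) \land (\lnot x2 \lor x3 \lor x3)   [distribute \lor over \land]
≡ \lnot x2 \lor x3   [simplify]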